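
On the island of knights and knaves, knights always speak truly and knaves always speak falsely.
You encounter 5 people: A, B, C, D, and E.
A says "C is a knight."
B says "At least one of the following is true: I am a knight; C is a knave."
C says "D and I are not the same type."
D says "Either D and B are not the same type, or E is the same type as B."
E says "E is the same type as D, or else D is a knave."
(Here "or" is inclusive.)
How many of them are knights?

3

The unique consistent assignment is A=knight, B=knave, C=knight, D=knave, E=knight.
That has 3 knights.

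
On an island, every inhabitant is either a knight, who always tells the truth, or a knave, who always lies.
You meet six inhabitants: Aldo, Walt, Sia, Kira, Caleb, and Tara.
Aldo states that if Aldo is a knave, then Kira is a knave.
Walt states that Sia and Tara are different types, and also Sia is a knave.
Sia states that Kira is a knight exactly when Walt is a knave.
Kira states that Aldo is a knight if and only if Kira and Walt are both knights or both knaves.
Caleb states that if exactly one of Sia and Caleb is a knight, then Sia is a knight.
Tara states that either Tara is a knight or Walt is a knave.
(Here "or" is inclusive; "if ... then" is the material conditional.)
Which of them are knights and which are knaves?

Knights: Sia, Kira, Caleb, and Tara. Knaves: Aldo and Walt.

Aldo is a knave; "if Aldo is a knave, then Kira is a knave" is false, as required.
Walt is a knave, so "Sia and Tara are different types, and also Sia is a knave" must be false — and it is.
Sia is a knight, and the claim "Kira is a knight exactly when Walt is a knave" is indeed True.
Kira is a knight, so "Aldo is a knight if and only if Kira and Walt are both knights or both knaves" must be True — and it is.
As a knight, Caleb's statement "if exactly one of Sia and Caleb is a knight, then Sia is a knight" should be True; it is.
Tara is a knight; "either Tara is a knight or Walt is a knave" is True, as required.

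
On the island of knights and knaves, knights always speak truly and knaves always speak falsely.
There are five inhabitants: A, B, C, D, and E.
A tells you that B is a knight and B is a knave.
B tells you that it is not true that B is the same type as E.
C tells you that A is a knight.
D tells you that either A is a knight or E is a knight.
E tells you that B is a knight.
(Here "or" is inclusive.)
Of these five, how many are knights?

0

The unique consistent assignment is A=knave, B=knave, C=knave, D=knave, E=knave.
That has 0 knights.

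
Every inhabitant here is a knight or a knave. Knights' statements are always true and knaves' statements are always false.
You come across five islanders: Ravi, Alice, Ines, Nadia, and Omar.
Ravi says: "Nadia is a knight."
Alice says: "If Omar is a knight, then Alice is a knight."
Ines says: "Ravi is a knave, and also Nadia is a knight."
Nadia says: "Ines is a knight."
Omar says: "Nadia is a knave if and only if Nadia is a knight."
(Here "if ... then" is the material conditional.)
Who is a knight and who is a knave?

Ravi (knave): "Nadia is a knight" — False. ✓
Alice is a knight, so "if Omar is a knight, then Alice is a knight" must be true — and it is.
Ines is a knave; "Ravi is a knave, and also Nadia is a knight" is False, as required.
Nadia (knave): "Ines is a knight" — False. ✓
Omar is a knave; "Nadia is a knave if and only if Nadia is a knight" is False, as required.

Ravi is a knave, Alice is a knight, Ines is a knave, Nadia is a knave, and Omar is a knave.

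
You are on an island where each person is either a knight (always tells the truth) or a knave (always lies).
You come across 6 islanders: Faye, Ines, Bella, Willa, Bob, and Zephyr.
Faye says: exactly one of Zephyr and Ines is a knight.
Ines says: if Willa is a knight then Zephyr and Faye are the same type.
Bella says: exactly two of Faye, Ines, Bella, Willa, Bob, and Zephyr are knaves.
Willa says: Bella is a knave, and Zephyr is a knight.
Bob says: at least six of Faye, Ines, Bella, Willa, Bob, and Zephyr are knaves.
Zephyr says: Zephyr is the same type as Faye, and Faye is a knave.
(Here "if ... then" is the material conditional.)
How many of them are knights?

2

The unique consistent assignment is Faye=knight, Ines=knight, Bella=knave, Willa=knave, Bob=knave, Zephyr=knave.
That has 2 knights.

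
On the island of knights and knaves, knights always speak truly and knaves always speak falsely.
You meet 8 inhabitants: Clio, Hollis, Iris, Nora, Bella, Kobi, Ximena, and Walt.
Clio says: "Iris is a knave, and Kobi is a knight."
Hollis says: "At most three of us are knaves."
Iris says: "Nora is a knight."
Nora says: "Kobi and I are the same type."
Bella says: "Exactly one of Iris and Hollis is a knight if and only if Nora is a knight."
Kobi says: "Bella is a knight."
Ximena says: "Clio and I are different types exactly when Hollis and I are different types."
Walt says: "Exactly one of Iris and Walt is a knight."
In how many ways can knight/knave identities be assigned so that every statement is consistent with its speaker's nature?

2

Consistent assignments:
  Clio=knight, Hollis=knave, Iris=knave, Nora=knave, Bella=knight, Kobi=knight, Ximena=knave, Walt=knight
  Clio=knight, Hollis=knave, Iris=knave, Nora=knave, Bella=knight, Kobi=knight, Ximena=knave, Walt=knave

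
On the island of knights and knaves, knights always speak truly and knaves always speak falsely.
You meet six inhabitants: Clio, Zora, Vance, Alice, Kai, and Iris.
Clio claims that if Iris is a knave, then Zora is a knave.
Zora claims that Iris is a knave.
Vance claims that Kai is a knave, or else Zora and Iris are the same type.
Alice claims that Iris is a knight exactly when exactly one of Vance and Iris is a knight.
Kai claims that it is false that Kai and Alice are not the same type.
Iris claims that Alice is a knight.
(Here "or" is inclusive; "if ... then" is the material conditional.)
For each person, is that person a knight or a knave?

Clio is a knight, Zora is a knave, Vance is a knave, Alice is a knight, Kai is a knight, and Iris is a knight.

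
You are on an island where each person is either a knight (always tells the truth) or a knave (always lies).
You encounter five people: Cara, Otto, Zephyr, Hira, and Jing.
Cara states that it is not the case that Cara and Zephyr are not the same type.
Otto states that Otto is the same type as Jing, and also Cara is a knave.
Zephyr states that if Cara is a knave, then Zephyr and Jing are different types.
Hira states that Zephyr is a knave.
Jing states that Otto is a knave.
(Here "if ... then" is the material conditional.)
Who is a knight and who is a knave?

Suppose Cara is a knave. Then Cara's statement "it is not the case that Cara and Zephyr are not the same type" would have to be false. Checking the 16 ways to assign the others, none is consistent with every speaker.
(For instance, with Otto=knave, Zephyr=knight, Hira=knave, Jing=knight, Zephyr's claim "if Cara is a knave, then Zephyr and Jing are different types" comes out false where it would need to be true.)
So Cara must be a knight, making "it is not the case that Cara and Zephyr are not the same type" true. Taking Cara=knight, Otto=knave, Zephyr=knight, Hira=knave, Jing=knight, each remaining statement checks out:
  Otto (knave): "Otto is the same type as Jing, and also Cara is a knave" — false. ✓
  Zephyr (knight): "if Cara is a knave, then Zephyr and Jing are different types" — true. ✓
  Hira (knave): "Zephyr is a knave" — false. ✓
  Jing (knight): "Otto is a knave" — true. ✓
This is the unique consistent assignment.

Cara is a knight, Otto is a knave, Zephyr is a knight, Hira is a knave, and Jing is a knight.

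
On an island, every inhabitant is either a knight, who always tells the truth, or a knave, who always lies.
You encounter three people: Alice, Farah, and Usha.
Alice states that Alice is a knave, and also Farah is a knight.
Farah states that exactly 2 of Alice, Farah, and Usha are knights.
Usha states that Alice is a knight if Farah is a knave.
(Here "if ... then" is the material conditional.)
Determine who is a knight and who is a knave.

Knights: none. Knaves: Alice, Farah, and Usha.

Suppose Alice is a knight. Then Alice's statement "Alice is a knave, and also Farah is a knight" would have to be true. Checking the 4 ways to assign the others, none is consistent with every speaker.
(For instance, with Farah=knave, Usha=knave, Alice's claim "Alice is a knave, and also Farah is a knight" comes out false where it would need to be true.)
So Alice must be a knave, making "Alice is a knave, and also Farah is a knight" false. Taking Alice=knave, Farah=knave, Usha=knave, each remaining statement checks out:
  Farah (knave): "exactly 2 of Alice, Farah, and Usha are knights" — false. ✓
  Usha (knave): "Alice is a knight if Farah is a knave" — false. ✓
This is the unique consistent assignment.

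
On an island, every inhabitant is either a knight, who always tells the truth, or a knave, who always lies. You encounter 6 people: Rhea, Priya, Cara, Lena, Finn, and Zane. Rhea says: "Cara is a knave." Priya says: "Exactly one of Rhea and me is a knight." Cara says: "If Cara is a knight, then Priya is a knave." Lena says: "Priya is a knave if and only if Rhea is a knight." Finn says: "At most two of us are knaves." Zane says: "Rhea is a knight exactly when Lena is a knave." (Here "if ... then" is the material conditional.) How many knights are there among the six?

1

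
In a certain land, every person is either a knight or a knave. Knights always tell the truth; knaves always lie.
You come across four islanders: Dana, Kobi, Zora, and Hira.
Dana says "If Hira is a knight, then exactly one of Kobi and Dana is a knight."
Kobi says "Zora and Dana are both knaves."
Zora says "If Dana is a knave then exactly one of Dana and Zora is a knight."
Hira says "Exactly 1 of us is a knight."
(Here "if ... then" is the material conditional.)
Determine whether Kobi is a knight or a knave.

Kobi is a knave.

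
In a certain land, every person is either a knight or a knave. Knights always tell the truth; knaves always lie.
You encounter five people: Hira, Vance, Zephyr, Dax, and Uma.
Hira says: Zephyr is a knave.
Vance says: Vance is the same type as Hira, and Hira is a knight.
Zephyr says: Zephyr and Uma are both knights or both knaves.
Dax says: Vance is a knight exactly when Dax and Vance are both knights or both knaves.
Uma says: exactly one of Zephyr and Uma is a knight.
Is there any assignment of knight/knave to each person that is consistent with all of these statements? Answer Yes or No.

Yes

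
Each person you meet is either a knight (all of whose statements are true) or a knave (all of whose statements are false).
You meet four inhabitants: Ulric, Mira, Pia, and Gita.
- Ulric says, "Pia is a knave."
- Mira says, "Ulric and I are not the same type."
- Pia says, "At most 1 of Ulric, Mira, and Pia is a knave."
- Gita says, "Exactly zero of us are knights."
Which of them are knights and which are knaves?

Suppose Ulric is a knight. Then Ulric's statement "Pia is a knave" would have to be true. Checking the 8 ways to assign the others, none is consistent with every speaker.
(For instance, with Mira=knight, Pia=knight, Gita=knave, Ulric's claim "Pia is a knave" comes out false where it would need to be true.)
So Ulric must be a knave, making "Pia is a knave" false. Taking Ulric=knave, Mira=knight, Pia=knight, Gita=knave, each remaining statement checks out:
  Mira (knight): "Ulric and I are not the same type" — true. ✓
  Pia (knight): "at most 1 of Ulric, Mira, and Pia is a knave" — true. ✓
  Gita (knave): "exactly zero of us are knights" — false. ✓
This is the unique consistent assignment.

Ulric is a knave, Mira is a knight, Pia is a knight, and Gita is a knave.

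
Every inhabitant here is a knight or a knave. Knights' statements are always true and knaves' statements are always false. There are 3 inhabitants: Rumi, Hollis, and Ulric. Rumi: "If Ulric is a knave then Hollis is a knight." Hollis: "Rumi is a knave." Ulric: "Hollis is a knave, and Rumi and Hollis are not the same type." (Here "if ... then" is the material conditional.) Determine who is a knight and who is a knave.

Rumi is a knight, Hollis is a knave, and Ulric is a knight.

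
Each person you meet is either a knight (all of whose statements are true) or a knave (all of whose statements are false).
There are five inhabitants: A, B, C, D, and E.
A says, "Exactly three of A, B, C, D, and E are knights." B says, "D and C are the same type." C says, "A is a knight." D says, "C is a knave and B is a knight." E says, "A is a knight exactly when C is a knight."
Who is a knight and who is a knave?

A (knight): "exactly three of A, B, C, D, and E are knights" — true. ✓
Since B is a knave, "D and C are the same type" needs to be false, which holds.
C is a knight, and the claim "A is a knight" is indeed true.
D (knave): "C is a knave and B is a knight" — false. ✓
E is a knight, and the claim "A is a knight exactly when C is a knight" is indeed true.

A is a knight, B is a knave, C is a knight, D is a knave, and E is a knight.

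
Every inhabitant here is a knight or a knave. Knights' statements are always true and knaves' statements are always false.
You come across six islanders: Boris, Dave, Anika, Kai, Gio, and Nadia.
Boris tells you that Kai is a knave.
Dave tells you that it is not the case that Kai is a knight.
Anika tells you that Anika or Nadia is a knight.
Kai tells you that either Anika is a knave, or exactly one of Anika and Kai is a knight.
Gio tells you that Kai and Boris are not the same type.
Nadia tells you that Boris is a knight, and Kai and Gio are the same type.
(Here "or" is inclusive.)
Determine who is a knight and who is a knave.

Knights: Kai and Gio. Knaves: Boris, Dave, Anika, and Nadia.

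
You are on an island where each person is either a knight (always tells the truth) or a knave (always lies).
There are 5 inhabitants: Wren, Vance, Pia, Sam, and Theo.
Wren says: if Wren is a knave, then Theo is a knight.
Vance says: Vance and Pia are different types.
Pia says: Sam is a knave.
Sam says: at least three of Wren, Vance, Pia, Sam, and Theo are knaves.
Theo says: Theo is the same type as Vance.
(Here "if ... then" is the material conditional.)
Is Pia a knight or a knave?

Pia is a knave.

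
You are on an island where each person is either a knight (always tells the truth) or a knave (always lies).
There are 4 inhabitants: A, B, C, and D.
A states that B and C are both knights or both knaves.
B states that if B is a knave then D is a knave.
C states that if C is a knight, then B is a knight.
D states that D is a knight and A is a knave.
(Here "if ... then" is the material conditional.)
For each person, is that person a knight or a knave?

As a knight, A's statement "B and C are both knights or both knaves" should be True; it is.
B is a knight; "if B is a knave then D is a knave" is True, as required.
C is a knight, so "if C is a knight, then B is a knight" must be True — and it is.
D is a knave, so "D is a knight and A is a knave" must be False — and it is.

A is a knight, B is a knight, C is a knight, and D is a knave.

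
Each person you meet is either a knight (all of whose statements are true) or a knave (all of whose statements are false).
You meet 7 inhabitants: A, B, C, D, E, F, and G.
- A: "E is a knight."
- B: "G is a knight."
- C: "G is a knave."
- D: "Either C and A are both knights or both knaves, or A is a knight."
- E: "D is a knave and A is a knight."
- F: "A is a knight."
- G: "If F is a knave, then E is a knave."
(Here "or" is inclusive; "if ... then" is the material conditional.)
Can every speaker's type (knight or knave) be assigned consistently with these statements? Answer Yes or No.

Yes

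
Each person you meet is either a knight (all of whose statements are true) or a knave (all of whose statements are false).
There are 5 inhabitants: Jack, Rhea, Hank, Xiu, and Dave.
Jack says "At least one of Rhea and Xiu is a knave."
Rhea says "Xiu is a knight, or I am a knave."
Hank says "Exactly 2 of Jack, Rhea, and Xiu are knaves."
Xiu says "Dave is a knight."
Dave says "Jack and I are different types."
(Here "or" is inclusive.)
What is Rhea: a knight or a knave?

Consistent assignments: {Jack=knave, Rhea=knight, Hank=knave, Xiu=knight, Dave=knight}
In every consistent assignment, Rhea is a knight.

Rhea is a knight.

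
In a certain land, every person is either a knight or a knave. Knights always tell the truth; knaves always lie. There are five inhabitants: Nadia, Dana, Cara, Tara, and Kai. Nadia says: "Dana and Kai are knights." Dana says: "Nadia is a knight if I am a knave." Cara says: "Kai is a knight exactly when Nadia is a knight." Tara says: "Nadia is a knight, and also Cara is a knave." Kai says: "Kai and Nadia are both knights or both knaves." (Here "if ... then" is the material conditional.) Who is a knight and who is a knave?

Nadia is a knight; "Dana and Kai are knights" is true, as required.
As a knight, Dana's statement "Nadia is a knight if I am a knave" should be true; it is.
As a knight, Cara's statement "Kai is a knight exactly when Nadia is a knight" should be true; it is.
Since Tara is a knave, "Nadia is a knight, and also Cara is a knave" needs to be false, which holds.
Kai is a knight, and the claim "Kai and Nadia are both knights or both knaves" is indeed true.

Nadia is a knight, Dana is a knight, Cara is a knight, Tara is a knave, and Kai is a knight.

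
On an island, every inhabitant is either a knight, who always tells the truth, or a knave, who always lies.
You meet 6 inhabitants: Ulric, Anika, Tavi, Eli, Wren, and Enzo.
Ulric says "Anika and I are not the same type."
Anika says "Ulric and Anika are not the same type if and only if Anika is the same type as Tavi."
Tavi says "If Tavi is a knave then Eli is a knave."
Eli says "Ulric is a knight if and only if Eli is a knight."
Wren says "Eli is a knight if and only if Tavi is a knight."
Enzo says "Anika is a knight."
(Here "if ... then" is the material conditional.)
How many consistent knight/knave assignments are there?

2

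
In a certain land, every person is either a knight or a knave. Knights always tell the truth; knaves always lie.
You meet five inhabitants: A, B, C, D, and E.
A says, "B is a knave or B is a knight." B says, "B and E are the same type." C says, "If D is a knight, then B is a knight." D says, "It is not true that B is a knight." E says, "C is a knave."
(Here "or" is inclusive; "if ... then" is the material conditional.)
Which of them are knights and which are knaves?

A (knight): "B is a knave or B is a knight" — True. ✓
B is a knave, and the claim "B and E are the same type" is indeed False.
C (knave): "if D is a knight, then B is a knight" — False. ✓
D is a knight, so "it is not true that B is a knight" must be True — and it is.
Since E is a knight, "C is a knave" needs to be True, which holds.

A is a knight, B is a knave, C is a knave, D is a knight, and E is a knight.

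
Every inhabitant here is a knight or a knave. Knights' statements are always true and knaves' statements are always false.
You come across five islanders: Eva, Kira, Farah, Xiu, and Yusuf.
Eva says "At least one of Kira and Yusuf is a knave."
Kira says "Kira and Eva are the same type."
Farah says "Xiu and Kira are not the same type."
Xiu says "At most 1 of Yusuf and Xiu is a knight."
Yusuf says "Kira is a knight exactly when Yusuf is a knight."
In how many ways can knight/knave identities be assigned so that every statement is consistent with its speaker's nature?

1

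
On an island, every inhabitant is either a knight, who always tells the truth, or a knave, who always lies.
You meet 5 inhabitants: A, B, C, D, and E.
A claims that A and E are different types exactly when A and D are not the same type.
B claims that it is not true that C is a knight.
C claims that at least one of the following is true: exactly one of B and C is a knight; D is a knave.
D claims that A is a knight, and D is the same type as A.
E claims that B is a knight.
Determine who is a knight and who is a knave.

A is a knight; "A and E are different types exactly when A and D are not the same type" is True, as required.
Since B is a knave, "it is not true that C is a knight" needs to be False, which holds.
C is a knight, and the claim "at least one of the following is true: exactly one of B and C is a knight; D is a knave" is indeed True.
D (knave): "A is a knight, and D is the same type as A" — False. ✓
As a knave, E's statement "B is a knight" should be False; it is.

A is a knight, B is a knave, C is a knight, D is a knave, and E is a knave.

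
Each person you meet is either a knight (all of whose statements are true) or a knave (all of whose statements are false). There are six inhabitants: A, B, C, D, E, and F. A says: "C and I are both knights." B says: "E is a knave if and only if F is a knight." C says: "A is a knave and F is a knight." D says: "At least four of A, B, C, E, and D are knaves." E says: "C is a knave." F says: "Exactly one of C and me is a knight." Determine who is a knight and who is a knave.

A is a knave, B is a knight, C is a knave, D is a knave, E is a knight, and F is a knave.

A is a knave, so "C and I are both knights" must be false — and it is.
B is a knight, so "E is a knave if and only if F is a knight" must be true — and it is.
Since C is a knave, "A is a knave and F is a knight" needs to be false, which holds.
As a knave, D's statement "at least four of A, B, C, E, and D are knaves" should be false; it is.
E is a knight, and the claim "C is a knave" is indeed true.
F (knave): "exactly one of C and me is a knight" — false. ✓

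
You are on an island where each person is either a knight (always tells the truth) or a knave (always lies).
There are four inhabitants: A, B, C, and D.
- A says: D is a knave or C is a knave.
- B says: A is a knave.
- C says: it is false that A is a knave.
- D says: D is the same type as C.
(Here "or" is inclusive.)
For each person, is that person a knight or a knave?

Suppose A is a knave. Then A's statement "D is a knave or C is a knave" would have to be false. Checking the 8 ways to assign the others, none is consistent with every speaker.
(For instance, with B=knave, C=knight, D=knave, A's claim "D is a knave or C is a knave" comes out true where it would need to be false.)
So A must be a knight, making "D is a knave or C is a knave" true. Taking A=knight, B=knave, C=knight, D=knave, each remaining statement checks out:
  B (knave): "A is a knave" — false. ✓
  C (knight): "it is false that A is a knave" — true. ✓
  D (knave): "D is the same type as C" — false. ✓
This is the unique consistent assignment.

Knights: A and C. Knaves: B and D.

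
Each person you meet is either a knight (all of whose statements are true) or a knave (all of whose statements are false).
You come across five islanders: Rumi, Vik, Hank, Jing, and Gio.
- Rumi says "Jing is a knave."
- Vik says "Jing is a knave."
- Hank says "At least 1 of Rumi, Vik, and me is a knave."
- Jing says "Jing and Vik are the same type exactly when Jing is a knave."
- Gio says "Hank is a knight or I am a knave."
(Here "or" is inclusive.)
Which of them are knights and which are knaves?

Rumi is a knave, Vik is a knave, Hank is a knight, Jing is a knight, and Gio is a knight.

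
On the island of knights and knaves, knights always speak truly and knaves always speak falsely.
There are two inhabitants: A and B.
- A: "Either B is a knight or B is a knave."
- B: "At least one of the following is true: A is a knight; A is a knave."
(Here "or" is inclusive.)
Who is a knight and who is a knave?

A is a knight and B is a knight.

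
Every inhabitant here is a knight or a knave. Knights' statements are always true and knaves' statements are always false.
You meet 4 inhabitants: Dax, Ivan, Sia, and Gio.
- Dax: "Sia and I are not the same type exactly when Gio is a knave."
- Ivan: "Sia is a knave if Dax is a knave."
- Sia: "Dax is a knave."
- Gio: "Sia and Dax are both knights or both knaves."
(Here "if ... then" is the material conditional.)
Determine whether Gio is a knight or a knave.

Gio is a knave.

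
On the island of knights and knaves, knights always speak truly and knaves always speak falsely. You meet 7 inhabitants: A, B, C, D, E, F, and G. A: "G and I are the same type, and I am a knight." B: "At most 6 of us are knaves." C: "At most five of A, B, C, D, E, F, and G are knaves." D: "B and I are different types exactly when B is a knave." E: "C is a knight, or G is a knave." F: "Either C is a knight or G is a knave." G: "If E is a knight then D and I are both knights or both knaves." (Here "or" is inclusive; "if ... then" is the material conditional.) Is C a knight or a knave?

C is a knight.

Consistent assignments: {A=knight, B=knight, C=knight, D=knight, E=knight, F=knight, G=knight}; {A=knave, B=knight, C=knight, D=knight, E=knight, F=knight, G=knight}; {A=knave, B=knight, C=knight, D=knight, E=knight, F=knight, G=knave}
In every consistent assignment, C is a knight.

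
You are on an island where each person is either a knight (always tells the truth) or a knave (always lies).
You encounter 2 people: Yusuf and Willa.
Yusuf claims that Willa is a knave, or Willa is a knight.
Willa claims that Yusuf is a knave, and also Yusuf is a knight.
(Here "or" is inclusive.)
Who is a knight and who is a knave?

Suppose Yusuf is a knave. Then Yusuf's statement "Willa is a knave, or Willa is a knight" would have to be false. Checking the 2 ways to assign the others, none is consistent with every speaker.
(For instance, with Willa=knave, Yusuf's claim "Willa is a knave, or Willa is a knight" comes out true where it would need to be false.)
So Yusuf must be a knight, making "Willa is a knave, or Willa is a knight" true. Taking Yusuf=knight, Willa=knave, each remaining statement checks out:
  Willa (knave): "Yusuf is a knave, and also Yusuf is a knight" — false. ✓
This is the unique consistent assignment.

Yusuf is a knight and Willa is a knave.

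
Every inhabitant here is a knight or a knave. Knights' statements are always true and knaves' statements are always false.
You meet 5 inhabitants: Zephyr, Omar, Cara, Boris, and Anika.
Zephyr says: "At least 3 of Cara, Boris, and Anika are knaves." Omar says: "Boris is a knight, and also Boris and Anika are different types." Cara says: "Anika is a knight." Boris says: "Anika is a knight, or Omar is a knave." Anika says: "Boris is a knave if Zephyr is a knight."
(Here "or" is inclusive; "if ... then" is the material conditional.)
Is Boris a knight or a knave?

Boris is a knight.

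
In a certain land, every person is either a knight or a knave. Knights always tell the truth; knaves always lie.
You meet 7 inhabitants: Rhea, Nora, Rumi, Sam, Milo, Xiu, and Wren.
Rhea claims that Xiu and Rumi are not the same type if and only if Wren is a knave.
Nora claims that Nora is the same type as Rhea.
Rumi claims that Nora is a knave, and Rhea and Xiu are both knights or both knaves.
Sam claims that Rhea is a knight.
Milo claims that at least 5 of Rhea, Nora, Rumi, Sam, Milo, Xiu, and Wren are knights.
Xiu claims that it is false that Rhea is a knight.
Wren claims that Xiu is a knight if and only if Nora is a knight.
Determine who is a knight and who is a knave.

Rhea is a knight, and the claim "Xiu and Rumi are not the same type if and only if Wren is a knave" is indeed true.
Nora is a knave, and the claim "Nora is the same type as Rhea" is indeed False.
As a knave, Rumi's statement "Nora is a knave, and Rhea and Xiu are both knights or both knaves" should be False; it is.
Since Sam is a knight, "Rhea is a knight" needs to be true, which holds.
As a knave, Milo's statement "at least 5 of Rhea, Nora, Rumi, Sam, Milo, Xiu, and Wren are knights" should be False; it is.
Xiu (knave): "it is false that Rhea is a knight" — False. ✓
Wren is a knight, and the claim "Xiu is a knight if and only if Nora is a knight" is indeed true.

Knights: Rhea, Sam, and Wren. Knaves: Nora, Rumi, Milo, and Xiu.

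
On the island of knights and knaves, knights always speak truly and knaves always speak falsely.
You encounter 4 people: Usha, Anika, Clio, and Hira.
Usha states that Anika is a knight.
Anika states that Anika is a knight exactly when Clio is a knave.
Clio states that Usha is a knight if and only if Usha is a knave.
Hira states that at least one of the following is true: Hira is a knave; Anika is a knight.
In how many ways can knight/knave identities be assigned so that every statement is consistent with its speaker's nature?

1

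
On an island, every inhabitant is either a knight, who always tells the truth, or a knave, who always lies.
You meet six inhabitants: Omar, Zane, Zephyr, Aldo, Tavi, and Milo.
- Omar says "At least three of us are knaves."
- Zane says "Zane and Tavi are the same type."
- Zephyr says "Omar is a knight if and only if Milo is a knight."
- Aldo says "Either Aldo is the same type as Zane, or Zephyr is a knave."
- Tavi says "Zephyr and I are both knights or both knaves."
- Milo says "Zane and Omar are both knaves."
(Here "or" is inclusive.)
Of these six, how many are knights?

4

The unique consistent assignment is Omar=knave, Zane=knight, Zephyr=knight, Aldo=knight, Tavi=knight, Milo=knave.
That has 4 knights.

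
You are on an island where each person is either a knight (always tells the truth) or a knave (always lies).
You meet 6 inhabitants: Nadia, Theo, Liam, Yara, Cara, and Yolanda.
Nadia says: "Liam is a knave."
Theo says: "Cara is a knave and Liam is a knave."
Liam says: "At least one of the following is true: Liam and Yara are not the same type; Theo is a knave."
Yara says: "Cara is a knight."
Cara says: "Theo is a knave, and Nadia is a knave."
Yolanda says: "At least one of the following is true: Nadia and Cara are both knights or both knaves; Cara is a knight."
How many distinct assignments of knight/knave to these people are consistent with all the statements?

2

Consistent assignments:
  Nadia=knight, Theo=knight, Liam=knave, Yara=knave, Cara=knave, Yolanda=knave
  Nadia=knave, Theo=knave, Liam=knight, Yara=knight, Cara=knight, Yolanda=knight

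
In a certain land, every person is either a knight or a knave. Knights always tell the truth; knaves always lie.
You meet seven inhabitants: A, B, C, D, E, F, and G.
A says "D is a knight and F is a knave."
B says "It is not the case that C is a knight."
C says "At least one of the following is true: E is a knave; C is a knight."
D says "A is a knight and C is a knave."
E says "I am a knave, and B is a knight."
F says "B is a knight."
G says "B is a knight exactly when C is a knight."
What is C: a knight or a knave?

C is a knight.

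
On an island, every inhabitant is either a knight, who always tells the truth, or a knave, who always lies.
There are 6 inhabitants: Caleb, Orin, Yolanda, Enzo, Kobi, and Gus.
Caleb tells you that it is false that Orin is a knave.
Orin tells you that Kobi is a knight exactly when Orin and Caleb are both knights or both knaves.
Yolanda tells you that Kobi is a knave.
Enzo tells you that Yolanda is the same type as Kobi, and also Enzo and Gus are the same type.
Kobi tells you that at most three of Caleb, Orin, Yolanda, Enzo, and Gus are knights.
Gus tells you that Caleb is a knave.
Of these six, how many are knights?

3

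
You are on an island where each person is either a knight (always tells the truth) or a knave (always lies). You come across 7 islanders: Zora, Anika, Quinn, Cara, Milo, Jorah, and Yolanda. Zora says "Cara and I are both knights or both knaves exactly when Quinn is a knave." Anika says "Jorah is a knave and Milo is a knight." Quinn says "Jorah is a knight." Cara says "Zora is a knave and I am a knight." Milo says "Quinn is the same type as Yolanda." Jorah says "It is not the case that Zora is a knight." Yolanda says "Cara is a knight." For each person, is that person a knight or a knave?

Knights: Quinn and Jorah. Knaves: Zora, Anika, Cara, Milo, and Yolanda.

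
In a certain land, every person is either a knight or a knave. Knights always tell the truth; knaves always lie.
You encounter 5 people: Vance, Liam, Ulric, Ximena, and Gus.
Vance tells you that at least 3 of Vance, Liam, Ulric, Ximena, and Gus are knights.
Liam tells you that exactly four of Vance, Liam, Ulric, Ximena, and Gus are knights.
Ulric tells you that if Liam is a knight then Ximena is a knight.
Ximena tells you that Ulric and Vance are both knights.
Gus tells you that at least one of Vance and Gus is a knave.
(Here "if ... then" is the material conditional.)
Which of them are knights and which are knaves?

As a knave, Vance's statement "at least 3 of Vance, Liam, Ulric, Ximena, and Gus are knights" should be false; it is.
Liam is a knave, so "exactly four of Vance, Liam, Ulric, Ximena, and Gus are knights" must be false — and it is.
Ulric is a knight; "if Liam is a knight then Ximena is a knight" is True, as required.
Ximena (knave): "Ulric and Vance are both knights" — false. ✓
As a knight, Gus's statement "at least one of Vance and Gus is a knave" should be True; it is.

Knights: Ulric and Gus. Knaves: Vance, Liam, and Ximena.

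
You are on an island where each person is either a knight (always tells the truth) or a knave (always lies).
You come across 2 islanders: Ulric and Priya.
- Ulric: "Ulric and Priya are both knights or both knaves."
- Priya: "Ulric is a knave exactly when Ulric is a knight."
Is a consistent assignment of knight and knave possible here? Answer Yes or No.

No

Checking all 4 assignments, each has at least one speaker whose statement's truth value contradicts their type.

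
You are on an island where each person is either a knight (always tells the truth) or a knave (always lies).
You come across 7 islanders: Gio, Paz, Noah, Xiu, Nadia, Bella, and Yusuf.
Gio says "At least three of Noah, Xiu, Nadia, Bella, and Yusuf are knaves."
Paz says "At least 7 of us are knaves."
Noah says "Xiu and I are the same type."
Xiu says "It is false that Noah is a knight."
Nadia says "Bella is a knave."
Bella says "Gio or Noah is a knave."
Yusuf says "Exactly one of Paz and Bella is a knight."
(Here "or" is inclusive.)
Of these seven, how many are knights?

3

The unique consistent assignment is Gio=knave, Paz=knave, Noah=knave, Xiu=knight, Nadia=knave, Bella=knight, Yusuf=knight.
That has 3 knights.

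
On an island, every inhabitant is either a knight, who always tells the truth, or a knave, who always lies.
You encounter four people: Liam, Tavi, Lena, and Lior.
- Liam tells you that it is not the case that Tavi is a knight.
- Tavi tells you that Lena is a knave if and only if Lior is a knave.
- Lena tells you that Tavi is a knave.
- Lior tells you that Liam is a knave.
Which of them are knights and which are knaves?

Liam is a knight, Tavi is a knave, Lena is a knight, and Lior is a knave.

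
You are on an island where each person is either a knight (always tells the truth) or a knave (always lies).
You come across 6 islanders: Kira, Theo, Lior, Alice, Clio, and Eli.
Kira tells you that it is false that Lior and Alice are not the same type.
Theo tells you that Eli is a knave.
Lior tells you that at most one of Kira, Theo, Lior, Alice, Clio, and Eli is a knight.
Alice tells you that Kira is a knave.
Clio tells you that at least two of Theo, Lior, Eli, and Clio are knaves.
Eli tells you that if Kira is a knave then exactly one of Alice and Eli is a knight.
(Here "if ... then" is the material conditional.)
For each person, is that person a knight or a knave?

Knights: Kira, Clio, and Eli. Knaves: Theo, Lior, and Alice.

Kira (knight): "it is false that Lior and Alice are not the same type" — True. ✓
Theo is a knave, and the claim "Eli is a knave" is indeed False.
Since Lior is a knave, "at most one of Kira, Theo, Lior, Alice, Clio, and Eli is a knight" needs to be False, which holds.
Alice is a knave; "Kira is a knave" is False, as required.
Clio is a knight, and the claim "at least two of Theo, Lior, Eli, and Clio are knaves" is indeed True.
Eli is a knight; "if Kira is a knave then exactly one of Alice and Eli is a knight" is True, as required.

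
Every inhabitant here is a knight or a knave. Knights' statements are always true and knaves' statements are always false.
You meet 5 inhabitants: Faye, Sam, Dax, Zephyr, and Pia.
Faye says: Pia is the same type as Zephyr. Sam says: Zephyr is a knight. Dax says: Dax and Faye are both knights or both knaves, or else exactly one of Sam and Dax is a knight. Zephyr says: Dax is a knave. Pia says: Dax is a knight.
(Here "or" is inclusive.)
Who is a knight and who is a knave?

Knights: Dax and Pia. Knaves: Faye, Sam, and Zephyr.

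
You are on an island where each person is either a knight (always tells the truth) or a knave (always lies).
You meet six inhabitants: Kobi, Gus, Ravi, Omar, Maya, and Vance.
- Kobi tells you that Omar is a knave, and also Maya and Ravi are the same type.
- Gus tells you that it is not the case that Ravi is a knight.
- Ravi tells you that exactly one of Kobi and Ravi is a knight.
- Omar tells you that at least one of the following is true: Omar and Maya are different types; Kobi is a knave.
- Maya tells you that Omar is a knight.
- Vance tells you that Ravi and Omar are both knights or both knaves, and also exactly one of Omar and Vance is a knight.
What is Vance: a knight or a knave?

Vance is a knave.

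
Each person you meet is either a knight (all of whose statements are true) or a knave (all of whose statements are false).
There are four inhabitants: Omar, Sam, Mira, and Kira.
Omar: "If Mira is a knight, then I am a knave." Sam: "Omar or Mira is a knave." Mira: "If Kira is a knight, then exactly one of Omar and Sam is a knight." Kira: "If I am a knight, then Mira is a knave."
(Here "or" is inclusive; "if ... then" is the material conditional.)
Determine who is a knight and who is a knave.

Omar (knight): "if Mira is a knight, then I am a knave" — true. ✓
As a knight, Sam's statement "Omar or Mira is a knave" should be true; it is.
Since Mira is a knave, "if Kira is a knight, then exactly one of Omar and Sam is a knight" needs to be false, which holds.
Since Kira is a knight, "if I am a knight, then Mira is a knave" needs to be true, which holds.

Knights: Omar, Sam, and Kira. Knaves: Mira.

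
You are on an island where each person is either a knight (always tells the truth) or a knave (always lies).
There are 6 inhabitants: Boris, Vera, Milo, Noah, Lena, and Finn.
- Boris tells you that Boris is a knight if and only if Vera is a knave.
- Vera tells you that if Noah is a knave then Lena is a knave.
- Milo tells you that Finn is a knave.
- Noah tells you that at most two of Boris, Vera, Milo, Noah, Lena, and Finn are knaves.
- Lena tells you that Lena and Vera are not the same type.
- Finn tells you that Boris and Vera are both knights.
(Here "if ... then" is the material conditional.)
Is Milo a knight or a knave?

Consistent assignments: {Boris=knight, Vera=knave, Milo=knight, Noah=knave, Lena=knight, Finn=knave}; {Boris=knave, Vera=knave, Milo=knight, Noah=knave, Lena=knight, Finn=knave}
In every consistent assignment, Milo is a knight.

Milo is a knight.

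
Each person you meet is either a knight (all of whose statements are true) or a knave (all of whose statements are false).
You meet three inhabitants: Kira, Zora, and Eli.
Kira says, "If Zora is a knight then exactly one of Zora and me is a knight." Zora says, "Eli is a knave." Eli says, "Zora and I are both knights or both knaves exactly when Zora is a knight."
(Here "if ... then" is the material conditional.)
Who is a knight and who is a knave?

Kira is a knight, Zora is a knave, and Eli is a knight.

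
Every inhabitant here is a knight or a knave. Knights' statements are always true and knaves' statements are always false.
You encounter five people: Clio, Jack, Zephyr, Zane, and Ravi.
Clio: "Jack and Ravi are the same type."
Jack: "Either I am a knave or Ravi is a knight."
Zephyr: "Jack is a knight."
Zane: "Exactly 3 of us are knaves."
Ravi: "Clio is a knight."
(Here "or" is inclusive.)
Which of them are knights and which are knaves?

Clio is a knight, Jack is a knight, Zephyr is a knight, Zane is a knave, and Ravi is a knight.

Suppose Clio is a knave. Then Clio's statement "Jack and Ravi are the same type" would have to be false. Checking the 16 ways to assign the others, none is consistent with every speaker.
(For instance, with Jack=knight, Zephyr=knight, Zane=knave, Ravi=knight, Clio's claim "Jack and Ravi are the same type" comes out true where it would need to be false.)
So Clio must be a knight, making "Jack and Ravi are the same type" true. Taking Clio=knight, Jack=knight, Zephyr=knight, Zane=knave, Ravi=knight, each remaining statement checks out:
  Jack (knight): "either I am a knave or Ravi is a knight" — true. ✓
  Zephyr (knight): "Jack is a knight" — true. ✓
  Zane (knave): "exactly 3 of us are knaves" — false. ✓
  Ravi (knight): "Clio is a knight" — true. ✓
This is the unique consistent assignment.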